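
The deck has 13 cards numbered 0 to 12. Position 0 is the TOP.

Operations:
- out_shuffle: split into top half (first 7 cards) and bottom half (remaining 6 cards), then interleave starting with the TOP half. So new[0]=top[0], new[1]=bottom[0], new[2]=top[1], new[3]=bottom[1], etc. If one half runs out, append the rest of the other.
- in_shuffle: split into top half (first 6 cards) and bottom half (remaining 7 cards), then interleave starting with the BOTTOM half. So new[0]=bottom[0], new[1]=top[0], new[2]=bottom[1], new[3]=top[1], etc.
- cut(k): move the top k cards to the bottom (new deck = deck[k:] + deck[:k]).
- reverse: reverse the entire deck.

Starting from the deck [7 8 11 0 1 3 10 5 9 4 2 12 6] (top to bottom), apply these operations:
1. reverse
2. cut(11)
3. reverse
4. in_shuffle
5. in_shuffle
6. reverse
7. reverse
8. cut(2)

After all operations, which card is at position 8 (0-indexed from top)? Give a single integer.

Answer: 5

Derivation:
After op 1 (reverse): [6 12 2 4 9 5 10 3 1 0 11 8 7]
After op 2 (cut(11)): [8 7 6 12 2 4 9 5 10 3 1 0 11]
After op 3 (reverse): [11 0 1 3 10 5 9 4 2 12 6 7 8]
After op 4 (in_shuffle): [9 11 4 0 2 1 12 3 6 10 7 5 8]
After op 5 (in_shuffle): [12 9 3 11 6 4 10 0 7 2 5 1 8]
After op 6 (reverse): [8 1 5 2 7 0 10 4 6 11 3 9 12]
After op 7 (reverse): [12 9 3 11 6 4 10 0 7 2 5 1 8]
After op 8 (cut(2)): [3 11 6 4 10 0 7 2 5 1 8 12 9]
Position 8: card 5.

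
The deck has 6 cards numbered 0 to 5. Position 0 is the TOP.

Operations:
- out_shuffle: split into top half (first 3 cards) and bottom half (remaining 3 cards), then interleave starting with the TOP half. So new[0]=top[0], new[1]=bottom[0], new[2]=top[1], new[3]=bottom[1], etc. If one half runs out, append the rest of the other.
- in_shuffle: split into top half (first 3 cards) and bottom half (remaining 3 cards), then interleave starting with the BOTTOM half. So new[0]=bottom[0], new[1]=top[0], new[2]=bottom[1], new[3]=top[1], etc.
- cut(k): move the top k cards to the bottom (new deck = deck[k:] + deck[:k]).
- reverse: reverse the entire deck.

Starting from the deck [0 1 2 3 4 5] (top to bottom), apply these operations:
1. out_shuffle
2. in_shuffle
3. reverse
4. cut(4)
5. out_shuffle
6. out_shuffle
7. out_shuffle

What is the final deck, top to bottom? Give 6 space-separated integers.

Answer: 0 1 3 4 5 2

Derivation:
After op 1 (out_shuffle): [0 3 1 4 2 5]
After op 2 (in_shuffle): [4 0 2 3 5 1]
After op 3 (reverse): [1 5 3 2 0 4]
After op 4 (cut(4)): [0 4 1 5 3 2]
After op 5 (out_shuffle): [0 5 4 3 1 2]
After op 6 (out_shuffle): [0 3 5 1 4 2]
After op 7 (out_shuffle): [0 1 3 4 5 2]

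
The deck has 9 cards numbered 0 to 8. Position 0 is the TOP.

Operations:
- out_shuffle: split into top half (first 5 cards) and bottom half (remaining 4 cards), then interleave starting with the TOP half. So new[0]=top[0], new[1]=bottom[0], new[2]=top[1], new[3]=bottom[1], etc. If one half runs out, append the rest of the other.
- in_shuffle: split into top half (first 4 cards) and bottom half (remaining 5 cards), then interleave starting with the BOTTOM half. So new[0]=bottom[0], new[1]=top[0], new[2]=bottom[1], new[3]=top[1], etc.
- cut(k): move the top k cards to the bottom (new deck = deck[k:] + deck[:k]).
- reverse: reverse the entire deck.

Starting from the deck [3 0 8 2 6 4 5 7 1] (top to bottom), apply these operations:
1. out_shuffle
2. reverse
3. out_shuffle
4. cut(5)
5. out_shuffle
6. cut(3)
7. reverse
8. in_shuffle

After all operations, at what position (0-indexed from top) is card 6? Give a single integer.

Answer: 7

Derivation:
After op 1 (out_shuffle): [3 4 0 5 8 7 2 1 6]
After op 2 (reverse): [6 1 2 7 8 5 0 4 3]
After op 3 (out_shuffle): [6 5 1 0 2 4 7 3 8]
After op 4 (cut(5)): [4 7 3 8 6 5 1 0 2]
After op 5 (out_shuffle): [4 5 7 1 3 0 8 2 6]
After op 6 (cut(3)): [1 3 0 8 2 6 4 5 7]
After op 7 (reverse): [7 5 4 6 2 8 0 3 1]
After op 8 (in_shuffle): [2 7 8 5 0 4 3 6 1]
Card 6 is at position 7.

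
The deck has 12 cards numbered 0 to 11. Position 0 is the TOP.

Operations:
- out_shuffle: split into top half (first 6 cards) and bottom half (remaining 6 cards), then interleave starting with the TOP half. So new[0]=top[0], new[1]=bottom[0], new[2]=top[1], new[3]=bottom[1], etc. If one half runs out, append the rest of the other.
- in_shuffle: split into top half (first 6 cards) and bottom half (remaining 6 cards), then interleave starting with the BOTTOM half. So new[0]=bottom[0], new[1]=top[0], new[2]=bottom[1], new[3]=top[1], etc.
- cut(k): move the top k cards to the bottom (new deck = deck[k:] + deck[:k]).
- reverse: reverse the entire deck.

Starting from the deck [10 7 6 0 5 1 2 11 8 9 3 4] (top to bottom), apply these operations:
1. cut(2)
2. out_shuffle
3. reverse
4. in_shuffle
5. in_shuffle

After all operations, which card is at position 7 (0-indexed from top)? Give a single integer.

Answer: 11

Derivation:
After op 1 (cut(2)): [6 0 5 1 2 11 8 9 3 4 10 7]
After op 2 (out_shuffle): [6 8 0 9 5 3 1 4 2 10 11 7]
After op 3 (reverse): [7 11 10 2 4 1 3 5 9 0 8 6]
After op 4 (in_shuffle): [3 7 5 11 9 10 0 2 8 4 6 1]
After op 5 (in_shuffle): [0 3 2 7 8 5 4 11 6 9 1 10]
Position 7: card 11.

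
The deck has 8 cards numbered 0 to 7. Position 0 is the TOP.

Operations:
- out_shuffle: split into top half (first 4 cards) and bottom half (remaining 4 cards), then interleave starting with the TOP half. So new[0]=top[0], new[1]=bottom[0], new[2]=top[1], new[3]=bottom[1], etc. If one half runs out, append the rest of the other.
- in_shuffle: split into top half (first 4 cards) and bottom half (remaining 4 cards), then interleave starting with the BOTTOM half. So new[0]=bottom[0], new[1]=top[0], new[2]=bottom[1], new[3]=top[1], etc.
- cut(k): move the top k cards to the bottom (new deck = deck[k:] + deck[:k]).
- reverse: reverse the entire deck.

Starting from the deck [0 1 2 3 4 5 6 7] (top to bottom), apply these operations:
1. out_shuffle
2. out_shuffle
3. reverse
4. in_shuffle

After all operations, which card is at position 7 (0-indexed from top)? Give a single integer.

Answer: 1

Derivation:
After op 1 (out_shuffle): [0 4 1 5 2 6 3 7]
After op 2 (out_shuffle): [0 2 4 6 1 3 5 7]
After op 3 (reverse): [7 5 3 1 6 4 2 0]
After op 4 (in_shuffle): [6 7 4 5 2 3 0 1]
Position 7: card 1.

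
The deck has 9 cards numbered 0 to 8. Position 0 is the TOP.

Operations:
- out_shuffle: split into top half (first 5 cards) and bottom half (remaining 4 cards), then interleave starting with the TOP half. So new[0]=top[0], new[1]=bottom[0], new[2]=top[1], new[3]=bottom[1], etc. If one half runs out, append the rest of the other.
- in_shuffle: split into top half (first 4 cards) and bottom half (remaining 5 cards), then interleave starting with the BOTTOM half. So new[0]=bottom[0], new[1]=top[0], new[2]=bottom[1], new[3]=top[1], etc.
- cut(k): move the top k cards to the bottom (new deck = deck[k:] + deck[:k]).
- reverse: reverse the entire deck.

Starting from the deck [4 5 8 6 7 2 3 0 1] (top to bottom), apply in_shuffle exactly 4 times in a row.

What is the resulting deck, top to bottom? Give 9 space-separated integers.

Answer: 6 0 8 3 5 2 4 7 1

Derivation:
After op 1 (in_shuffle): [7 4 2 5 3 8 0 6 1]
After op 2 (in_shuffle): [3 7 8 4 0 2 6 5 1]
After op 3 (in_shuffle): [0 3 2 7 6 8 5 4 1]
After op 4 (in_shuffle): [6 0 8 3 5 2 4 7 1]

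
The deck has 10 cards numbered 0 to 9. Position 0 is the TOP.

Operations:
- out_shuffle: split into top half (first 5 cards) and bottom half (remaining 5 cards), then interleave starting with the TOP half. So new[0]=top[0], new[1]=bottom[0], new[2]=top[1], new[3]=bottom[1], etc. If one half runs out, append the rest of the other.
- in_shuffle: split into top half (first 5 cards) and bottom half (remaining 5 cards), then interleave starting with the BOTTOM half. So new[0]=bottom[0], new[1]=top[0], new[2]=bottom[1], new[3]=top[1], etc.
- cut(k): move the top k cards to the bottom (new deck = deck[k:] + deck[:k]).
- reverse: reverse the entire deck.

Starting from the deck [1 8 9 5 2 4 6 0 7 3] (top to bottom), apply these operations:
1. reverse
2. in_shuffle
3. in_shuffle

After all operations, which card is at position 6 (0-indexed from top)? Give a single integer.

After op 1 (reverse): [3 7 0 6 4 2 5 9 8 1]
After op 2 (in_shuffle): [2 3 5 7 9 0 8 6 1 4]
After op 3 (in_shuffle): [0 2 8 3 6 5 1 7 4 9]
Position 6: card 1.

Answer: 1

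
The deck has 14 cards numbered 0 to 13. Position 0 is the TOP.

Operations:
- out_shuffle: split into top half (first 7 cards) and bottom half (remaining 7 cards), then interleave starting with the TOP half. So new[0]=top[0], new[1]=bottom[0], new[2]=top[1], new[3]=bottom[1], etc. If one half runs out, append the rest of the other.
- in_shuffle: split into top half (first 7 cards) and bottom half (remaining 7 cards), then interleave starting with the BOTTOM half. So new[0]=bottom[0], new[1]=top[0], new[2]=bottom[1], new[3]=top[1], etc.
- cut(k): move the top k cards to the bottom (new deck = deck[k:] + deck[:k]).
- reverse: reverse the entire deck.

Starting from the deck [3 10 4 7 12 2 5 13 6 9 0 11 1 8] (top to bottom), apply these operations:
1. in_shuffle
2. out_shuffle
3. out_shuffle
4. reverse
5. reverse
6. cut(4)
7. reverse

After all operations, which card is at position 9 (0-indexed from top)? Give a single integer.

Answer: 6

Derivation:
After op 1 (in_shuffle): [13 3 6 10 9 4 0 7 11 12 1 2 8 5]
After op 2 (out_shuffle): [13 7 3 11 6 12 10 1 9 2 4 8 0 5]
After op 3 (out_shuffle): [13 1 7 9 3 2 11 4 6 8 12 0 10 5]
After op 4 (reverse): [5 10 0 12 8 6 4 11 2 3 9 7 1 13]
After op 5 (reverse): [13 1 7 9 3 2 11 4 6 8 12 0 10 5]
After op 6 (cut(4)): [3 2 11 4 6 8 12 0 10 5 13 1 7 9]
After op 7 (reverse): [9 7 1 13 5 10 0 12 8 6 4 11 2 3]
Position 9: card 6.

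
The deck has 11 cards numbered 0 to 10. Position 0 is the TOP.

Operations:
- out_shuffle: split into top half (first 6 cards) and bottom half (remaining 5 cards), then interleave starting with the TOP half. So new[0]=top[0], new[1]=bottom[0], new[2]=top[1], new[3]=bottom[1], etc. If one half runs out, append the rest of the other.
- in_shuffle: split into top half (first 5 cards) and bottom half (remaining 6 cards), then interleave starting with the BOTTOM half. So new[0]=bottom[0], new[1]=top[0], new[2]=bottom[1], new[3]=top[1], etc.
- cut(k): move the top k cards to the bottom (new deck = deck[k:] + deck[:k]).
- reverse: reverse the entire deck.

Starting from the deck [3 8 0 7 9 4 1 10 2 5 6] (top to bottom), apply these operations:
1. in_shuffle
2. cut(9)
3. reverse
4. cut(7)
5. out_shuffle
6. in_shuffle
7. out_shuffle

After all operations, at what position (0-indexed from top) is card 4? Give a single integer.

After op 1 (in_shuffle): [4 3 1 8 10 0 2 7 5 9 6]
After op 2 (cut(9)): [9 6 4 3 1 8 10 0 2 7 5]
After op 3 (reverse): [5 7 2 0 10 8 1 3 4 6 9]
After op 4 (cut(7)): [3 4 6 9 5 7 2 0 10 8 1]
After op 5 (out_shuffle): [3 2 4 0 6 10 9 8 5 1 7]
After op 6 (in_shuffle): [10 3 9 2 8 4 5 0 1 6 7]
After op 7 (out_shuffle): [10 5 3 0 9 1 2 6 8 7 4]
Card 4 is at position 10.

Answer: 10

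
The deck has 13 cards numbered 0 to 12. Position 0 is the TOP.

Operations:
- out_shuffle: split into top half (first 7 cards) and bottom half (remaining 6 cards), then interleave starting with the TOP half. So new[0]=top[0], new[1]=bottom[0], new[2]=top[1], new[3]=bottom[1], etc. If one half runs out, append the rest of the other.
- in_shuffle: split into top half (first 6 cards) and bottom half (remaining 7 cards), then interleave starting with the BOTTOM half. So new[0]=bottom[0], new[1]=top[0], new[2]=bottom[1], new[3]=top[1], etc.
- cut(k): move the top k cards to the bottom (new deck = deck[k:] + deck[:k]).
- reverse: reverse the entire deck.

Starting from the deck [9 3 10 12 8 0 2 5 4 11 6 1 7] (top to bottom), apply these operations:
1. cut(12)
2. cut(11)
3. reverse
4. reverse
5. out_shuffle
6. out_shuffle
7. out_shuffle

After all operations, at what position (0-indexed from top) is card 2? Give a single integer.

Answer: 7

Derivation:
After op 1 (cut(12)): [7 9 3 10 12 8 0 2 5 4 11 6 1]
After op 2 (cut(11)): [6 1 7 9 3 10 12 8 0 2 5 4 11]
After op 3 (reverse): [11 4 5 2 0 8 12 10 3 9 7 1 6]
After op 4 (reverse): [6 1 7 9 3 10 12 8 0 2 5 4 11]
After op 5 (out_shuffle): [6 8 1 0 7 2 9 5 3 4 10 11 12]
After op 6 (out_shuffle): [6 5 8 3 1 4 0 10 7 11 2 12 9]
After op 7 (out_shuffle): [6 10 5 7 8 11 3 2 1 12 4 9 0]
Card 2 is at position 7.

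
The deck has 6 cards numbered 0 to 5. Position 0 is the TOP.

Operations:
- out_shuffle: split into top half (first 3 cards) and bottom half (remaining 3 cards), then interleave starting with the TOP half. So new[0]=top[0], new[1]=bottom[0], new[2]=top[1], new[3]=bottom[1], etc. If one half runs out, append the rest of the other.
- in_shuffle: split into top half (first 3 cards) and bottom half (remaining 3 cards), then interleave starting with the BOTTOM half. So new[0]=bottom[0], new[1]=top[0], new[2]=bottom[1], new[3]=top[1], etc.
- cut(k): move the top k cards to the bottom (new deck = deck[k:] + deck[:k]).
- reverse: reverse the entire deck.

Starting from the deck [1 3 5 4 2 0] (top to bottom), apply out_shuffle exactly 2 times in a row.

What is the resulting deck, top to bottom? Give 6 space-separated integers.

Answer: 1 2 4 5 3 0

Derivation:
After op 1 (out_shuffle): [1 4 3 2 5 0]
After op 2 (out_shuffle): [1 2 4 5 3 0]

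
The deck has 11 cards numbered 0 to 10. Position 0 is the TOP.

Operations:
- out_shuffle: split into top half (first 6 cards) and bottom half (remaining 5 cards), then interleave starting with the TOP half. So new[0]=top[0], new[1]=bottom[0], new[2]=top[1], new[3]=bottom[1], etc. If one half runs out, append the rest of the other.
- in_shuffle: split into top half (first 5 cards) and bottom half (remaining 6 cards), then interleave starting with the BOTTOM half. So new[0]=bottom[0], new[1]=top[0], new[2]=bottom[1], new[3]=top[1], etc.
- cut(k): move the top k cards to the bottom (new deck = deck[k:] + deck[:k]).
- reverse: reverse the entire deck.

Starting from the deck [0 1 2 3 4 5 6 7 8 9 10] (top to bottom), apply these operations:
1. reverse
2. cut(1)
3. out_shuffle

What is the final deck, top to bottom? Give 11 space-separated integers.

Answer: 9 3 8 2 7 1 6 0 5 10 4

Derivation:
After op 1 (reverse): [10 9 8 7 6 5 4 3 2 1 0]
After op 2 (cut(1)): [9 8 7 6 5 4 3 2 1 0 10]
After op 3 (out_shuffle): [9 3 8 2 7 1 6 0 5 10 4]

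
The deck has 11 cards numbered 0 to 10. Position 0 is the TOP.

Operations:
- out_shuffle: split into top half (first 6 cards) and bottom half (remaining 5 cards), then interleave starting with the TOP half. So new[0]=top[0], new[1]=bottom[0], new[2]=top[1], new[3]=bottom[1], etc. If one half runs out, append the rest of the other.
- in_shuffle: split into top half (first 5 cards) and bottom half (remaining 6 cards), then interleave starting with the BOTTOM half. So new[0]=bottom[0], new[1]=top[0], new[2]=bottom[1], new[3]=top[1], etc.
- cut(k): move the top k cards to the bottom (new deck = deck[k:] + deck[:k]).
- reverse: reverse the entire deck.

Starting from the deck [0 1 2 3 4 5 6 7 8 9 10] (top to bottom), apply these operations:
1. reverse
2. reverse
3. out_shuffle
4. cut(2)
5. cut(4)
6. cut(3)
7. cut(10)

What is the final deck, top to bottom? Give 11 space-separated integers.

Answer: 4 10 5 0 6 1 7 2 8 3 9

Derivation:
After op 1 (reverse): [10 9 8 7 6 5 4 3 2 1 0]
After op 2 (reverse): [0 1 2 3 4 5 6 7 8 9 10]
After op 3 (out_shuffle): [0 6 1 7 2 8 3 9 4 10 5]
After op 4 (cut(2)): [1 7 2 8 3 9 4 10 5 0 6]
After op 5 (cut(4)): [3 9 4 10 5 0 6 1 7 2 8]
After op 6 (cut(3)): [10 5 0 6 1 7 2 8 3 9 4]
After op 7 (cut(10)): [4 10 5 0 6 1 7 2 8 3 9]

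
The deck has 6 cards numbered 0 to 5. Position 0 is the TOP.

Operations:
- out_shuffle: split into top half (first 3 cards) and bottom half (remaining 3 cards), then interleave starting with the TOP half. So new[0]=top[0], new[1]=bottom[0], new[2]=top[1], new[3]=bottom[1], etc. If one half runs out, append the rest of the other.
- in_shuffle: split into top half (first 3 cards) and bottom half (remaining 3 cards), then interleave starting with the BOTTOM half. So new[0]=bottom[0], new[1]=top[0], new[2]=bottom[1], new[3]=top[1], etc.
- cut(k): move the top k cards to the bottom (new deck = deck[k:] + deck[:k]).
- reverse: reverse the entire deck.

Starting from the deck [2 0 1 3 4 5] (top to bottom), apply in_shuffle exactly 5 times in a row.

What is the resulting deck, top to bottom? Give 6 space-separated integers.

After op 1 (in_shuffle): [3 2 4 0 5 1]
After op 2 (in_shuffle): [0 3 5 2 1 4]
After op 3 (in_shuffle): [2 0 1 3 4 5]
After op 4 (in_shuffle): [3 2 4 0 5 1]
After op 5 (in_shuffle): [0 3 5 2 1 4]

Answer: 0 3 5 2 1 4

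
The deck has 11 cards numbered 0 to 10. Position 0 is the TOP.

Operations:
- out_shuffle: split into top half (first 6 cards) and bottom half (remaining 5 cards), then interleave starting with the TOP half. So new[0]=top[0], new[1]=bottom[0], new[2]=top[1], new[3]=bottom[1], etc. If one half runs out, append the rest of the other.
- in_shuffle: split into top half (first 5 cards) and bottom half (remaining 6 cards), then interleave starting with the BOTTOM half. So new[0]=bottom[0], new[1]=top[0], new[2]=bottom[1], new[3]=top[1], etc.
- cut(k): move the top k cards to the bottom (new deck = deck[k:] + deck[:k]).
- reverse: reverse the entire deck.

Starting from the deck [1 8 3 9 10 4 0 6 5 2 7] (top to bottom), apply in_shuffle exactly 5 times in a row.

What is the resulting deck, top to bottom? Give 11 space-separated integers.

After op 1 (in_shuffle): [4 1 0 8 6 3 5 9 2 10 7]
After op 2 (in_shuffle): [3 4 5 1 9 0 2 8 10 6 7]
After op 3 (in_shuffle): [0 3 2 4 8 5 10 1 6 9 7]
After op 4 (in_shuffle): [5 0 10 3 1 2 6 4 9 8 7]
After op 5 (in_shuffle): [2 5 6 0 4 10 9 3 8 1 7]

Answer: 2 5 6 0 4 10 9 3 8 1 7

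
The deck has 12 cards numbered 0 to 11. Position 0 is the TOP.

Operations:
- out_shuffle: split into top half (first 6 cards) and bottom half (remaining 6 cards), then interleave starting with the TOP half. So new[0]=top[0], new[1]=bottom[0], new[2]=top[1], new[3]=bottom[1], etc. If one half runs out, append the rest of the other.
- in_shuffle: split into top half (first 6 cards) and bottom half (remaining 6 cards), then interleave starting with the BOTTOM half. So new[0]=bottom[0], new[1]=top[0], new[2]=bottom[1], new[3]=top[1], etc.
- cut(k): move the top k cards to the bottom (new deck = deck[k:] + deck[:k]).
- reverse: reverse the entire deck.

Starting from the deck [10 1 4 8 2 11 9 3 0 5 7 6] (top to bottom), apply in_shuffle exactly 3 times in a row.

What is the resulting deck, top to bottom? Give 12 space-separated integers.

Answer: 2 5 1 9 6 8 0 10 11 7 4 3

Derivation:
After op 1 (in_shuffle): [9 10 3 1 0 4 5 8 7 2 6 11]
After op 2 (in_shuffle): [5 9 8 10 7 3 2 1 6 0 11 4]
After op 3 (in_shuffle): [2 5 1 9 6 8 0 10 11 7 4 3]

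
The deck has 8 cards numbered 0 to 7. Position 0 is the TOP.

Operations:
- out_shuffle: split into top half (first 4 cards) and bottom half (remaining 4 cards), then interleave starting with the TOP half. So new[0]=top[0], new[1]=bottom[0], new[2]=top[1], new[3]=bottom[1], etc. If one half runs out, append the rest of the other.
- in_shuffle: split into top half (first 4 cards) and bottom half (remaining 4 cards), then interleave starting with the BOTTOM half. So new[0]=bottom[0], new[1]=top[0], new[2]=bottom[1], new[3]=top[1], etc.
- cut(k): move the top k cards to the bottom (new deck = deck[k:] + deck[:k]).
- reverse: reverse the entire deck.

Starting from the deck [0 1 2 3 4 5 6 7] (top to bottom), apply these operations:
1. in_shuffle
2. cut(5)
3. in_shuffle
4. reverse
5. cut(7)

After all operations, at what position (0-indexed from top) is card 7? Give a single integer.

After op 1 (in_shuffle): [4 0 5 1 6 2 7 3]
After op 2 (cut(5)): [2 7 3 4 0 5 1 6]
After op 3 (in_shuffle): [0 2 5 7 1 3 6 4]
After op 4 (reverse): [4 6 3 1 7 5 2 0]
After op 5 (cut(7)): [0 4 6 3 1 7 5 2]
Card 7 is at position 5.

Answer: 5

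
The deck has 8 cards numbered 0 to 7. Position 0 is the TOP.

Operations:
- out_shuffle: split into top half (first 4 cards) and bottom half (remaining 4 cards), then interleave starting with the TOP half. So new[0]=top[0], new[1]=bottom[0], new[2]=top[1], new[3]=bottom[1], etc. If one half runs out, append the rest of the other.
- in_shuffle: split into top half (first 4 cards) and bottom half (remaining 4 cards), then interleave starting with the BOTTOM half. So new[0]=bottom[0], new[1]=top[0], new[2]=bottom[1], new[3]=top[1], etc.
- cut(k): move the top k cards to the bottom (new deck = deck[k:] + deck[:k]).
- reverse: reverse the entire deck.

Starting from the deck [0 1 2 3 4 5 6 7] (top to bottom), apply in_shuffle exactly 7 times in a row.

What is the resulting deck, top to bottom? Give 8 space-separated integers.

After op 1 (in_shuffle): [4 0 5 1 6 2 7 3]
After op 2 (in_shuffle): [6 4 2 0 7 5 3 1]
After op 3 (in_shuffle): [7 6 5 4 3 2 1 0]
After op 4 (in_shuffle): [3 7 2 6 1 5 0 4]
After op 5 (in_shuffle): [1 3 5 7 0 2 4 6]
After op 6 (in_shuffle): [0 1 2 3 4 5 6 7]
After op 7 (in_shuffle): [4 0 5 1 6 2 7 3]

Answer: 4 0 5 1 6 2 7 3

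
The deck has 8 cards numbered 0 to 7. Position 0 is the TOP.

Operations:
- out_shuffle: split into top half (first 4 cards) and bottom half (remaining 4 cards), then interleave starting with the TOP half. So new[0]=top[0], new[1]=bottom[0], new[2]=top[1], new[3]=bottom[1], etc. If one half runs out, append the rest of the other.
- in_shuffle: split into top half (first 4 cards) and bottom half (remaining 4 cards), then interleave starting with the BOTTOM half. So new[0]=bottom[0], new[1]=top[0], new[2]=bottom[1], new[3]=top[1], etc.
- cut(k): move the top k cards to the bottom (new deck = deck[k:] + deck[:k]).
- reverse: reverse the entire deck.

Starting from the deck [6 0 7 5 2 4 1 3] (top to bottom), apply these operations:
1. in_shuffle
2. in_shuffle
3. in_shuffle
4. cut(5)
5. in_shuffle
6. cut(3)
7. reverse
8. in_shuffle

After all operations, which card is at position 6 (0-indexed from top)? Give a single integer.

Answer: 0

Derivation:
After op 1 (in_shuffle): [2 6 4 0 1 7 3 5]
After op 2 (in_shuffle): [1 2 7 6 3 4 5 0]
After op 3 (in_shuffle): [3 1 4 2 5 7 0 6]
After op 4 (cut(5)): [7 0 6 3 1 4 2 5]
After op 5 (in_shuffle): [1 7 4 0 2 6 5 3]
After op 6 (cut(3)): [0 2 6 5 3 1 7 4]
After op 7 (reverse): [4 7 1 3 5 6 2 0]
After op 8 (in_shuffle): [5 4 6 7 2 1 0 3]
Position 6: card 0.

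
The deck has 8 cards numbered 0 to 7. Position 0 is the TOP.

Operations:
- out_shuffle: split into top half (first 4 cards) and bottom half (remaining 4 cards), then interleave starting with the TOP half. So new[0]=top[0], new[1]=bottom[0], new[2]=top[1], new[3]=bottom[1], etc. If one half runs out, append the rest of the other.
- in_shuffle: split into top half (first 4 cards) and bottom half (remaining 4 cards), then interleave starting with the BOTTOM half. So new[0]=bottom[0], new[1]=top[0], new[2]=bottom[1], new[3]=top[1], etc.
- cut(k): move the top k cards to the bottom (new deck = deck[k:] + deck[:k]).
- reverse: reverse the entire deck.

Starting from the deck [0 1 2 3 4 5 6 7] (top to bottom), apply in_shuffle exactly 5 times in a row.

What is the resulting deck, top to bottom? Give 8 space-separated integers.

After op 1 (in_shuffle): [4 0 5 1 6 2 7 3]
After op 2 (in_shuffle): [6 4 2 0 7 5 3 1]
After op 3 (in_shuffle): [7 6 5 4 3 2 1 0]
After op 4 (in_shuffle): [3 7 2 6 1 5 0 4]
After op 5 (in_shuffle): [1 3 5 7 0 2 4 6]

Answer: 1 3 5 7 0 2 4 6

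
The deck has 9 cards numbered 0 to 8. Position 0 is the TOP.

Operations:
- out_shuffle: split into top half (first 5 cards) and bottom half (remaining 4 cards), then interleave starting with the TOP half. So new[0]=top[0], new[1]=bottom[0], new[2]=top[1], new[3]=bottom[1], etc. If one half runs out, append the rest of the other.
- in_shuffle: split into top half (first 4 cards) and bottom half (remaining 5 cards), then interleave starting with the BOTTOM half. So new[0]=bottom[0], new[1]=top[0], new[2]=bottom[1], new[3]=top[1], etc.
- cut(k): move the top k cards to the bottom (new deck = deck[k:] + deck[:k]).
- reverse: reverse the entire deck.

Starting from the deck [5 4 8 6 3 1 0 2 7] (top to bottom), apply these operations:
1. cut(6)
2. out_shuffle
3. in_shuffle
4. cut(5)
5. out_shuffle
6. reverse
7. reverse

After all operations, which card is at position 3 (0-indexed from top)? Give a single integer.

After op 1 (cut(6)): [0 2 7 5 4 8 6 3 1]
After op 2 (out_shuffle): [0 8 2 6 7 3 5 1 4]
After op 3 (in_shuffle): [7 0 3 8 5 2 1 6 4]
After op 4 (cut(5)): [2 1 6 4 7 0 3 8 5]
After op 5 (out_shuffle): [2 0 1 3 6 8 4 5 7]
After op 6 (reverse): [7 5 4 8 6 3 1 0 2]
After op 7 (reverse): [2 0 1 3 6 8 4 5 7]
Position 3: card 3.

Answer: 3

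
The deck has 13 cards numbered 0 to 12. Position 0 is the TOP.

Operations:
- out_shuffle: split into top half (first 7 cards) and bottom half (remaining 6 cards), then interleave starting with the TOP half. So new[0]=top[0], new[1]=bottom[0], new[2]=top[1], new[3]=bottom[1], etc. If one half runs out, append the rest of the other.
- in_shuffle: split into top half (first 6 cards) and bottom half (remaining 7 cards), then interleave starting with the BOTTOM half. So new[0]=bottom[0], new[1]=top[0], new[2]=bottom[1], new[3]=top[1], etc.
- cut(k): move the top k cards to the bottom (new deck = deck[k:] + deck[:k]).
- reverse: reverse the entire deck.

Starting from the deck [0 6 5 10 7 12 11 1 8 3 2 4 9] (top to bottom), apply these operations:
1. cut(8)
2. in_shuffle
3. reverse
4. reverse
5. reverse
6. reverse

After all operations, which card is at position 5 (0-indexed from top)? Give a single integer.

Answer: 2

Derivation:
After op 1 (cut(8)): [8 3 2 4 9 0 6 5 10 7 12 11 1]
After op 2 (in_shuffle): [6 8 5 3 10 2 7 4 12 9 11 0 1]
After op 3 (reverse): [1 0 11 9 12 4 7 2 10 3 5 8 6]
After op 4 (reverse): [6 8 5 3 10 2 7 4 12 9 11 0 1]
After op 5 (reverse): [1 0 11 9 12 4 7 2 10 3 5 8 6]
After op 6 (reverse): [6 8 5 3 10 2 7 4 12 9 11 0 1]
Position 5: card 2.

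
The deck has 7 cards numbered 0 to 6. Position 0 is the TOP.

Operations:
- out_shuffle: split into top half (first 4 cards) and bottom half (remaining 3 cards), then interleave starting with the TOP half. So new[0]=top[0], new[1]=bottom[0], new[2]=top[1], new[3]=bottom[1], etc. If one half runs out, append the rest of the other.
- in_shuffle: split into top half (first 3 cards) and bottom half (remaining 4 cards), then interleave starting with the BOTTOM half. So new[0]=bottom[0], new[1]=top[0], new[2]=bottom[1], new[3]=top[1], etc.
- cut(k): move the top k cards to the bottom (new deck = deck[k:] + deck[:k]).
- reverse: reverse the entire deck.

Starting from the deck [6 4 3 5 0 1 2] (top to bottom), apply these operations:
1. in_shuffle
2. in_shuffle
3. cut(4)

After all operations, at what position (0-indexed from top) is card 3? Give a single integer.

Answer: 0

Derivation:
After op 1 (in_shuffle): [5 6 0 4 1 3 2]
After op 2 (in_shuffle): [4 5 1 6 3 0 2]
After op 3 (cut(4)): [3 0 2 4 5 1 6]
Card 3 is at position 0.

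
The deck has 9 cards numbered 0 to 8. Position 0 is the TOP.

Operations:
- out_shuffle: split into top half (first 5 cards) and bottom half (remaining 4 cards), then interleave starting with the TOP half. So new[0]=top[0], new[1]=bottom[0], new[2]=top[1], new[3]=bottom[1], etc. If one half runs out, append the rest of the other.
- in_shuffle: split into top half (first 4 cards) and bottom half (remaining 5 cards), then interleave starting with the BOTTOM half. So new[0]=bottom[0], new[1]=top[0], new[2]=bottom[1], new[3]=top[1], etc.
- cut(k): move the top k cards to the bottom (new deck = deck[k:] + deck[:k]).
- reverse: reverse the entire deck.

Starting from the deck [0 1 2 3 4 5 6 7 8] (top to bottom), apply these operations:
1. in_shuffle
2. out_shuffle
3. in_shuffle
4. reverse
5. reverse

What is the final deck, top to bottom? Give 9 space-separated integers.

After op 1 (in_shuffle): [4 0 5 1 6 2 7 3 8]
After op 2 (out_shuffle): [4 2 0 7 5 3 1 8 6]
After op 3 (in_shuffle): [5 4 3 2 1 0 8 7 6]
After op 4 (reverse): [6 7 8 0 1 2 3 4 5]
After op 5 (reverse): [5 4 3 2 1 0 8 7 6]

Answer: 5 4 3 2 1 0 8 7 6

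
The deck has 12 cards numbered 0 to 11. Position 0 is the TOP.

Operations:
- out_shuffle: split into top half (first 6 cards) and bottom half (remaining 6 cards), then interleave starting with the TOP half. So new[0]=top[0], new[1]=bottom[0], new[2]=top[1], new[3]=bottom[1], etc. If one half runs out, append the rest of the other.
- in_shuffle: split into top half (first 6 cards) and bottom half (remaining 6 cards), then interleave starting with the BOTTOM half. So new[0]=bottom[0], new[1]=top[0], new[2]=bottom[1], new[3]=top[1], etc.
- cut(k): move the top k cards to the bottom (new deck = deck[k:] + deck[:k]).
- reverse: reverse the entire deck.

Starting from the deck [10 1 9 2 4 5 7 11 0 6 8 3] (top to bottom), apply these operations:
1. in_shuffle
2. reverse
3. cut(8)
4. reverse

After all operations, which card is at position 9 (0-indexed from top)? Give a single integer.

After op 1 (in_shuffle): [7 10 11 1 0 9 6 2 8 4 3 5]
After op 2 (reverse): [5 3 4 8 2 6 9 0 1 11 10 7]
After op 3 (cut(8)): [1 11 10 7 5 3 4 8 2 6 9 0]
After op 4 (reverse): [0 9 6 2 8 4 3 5 7 10 11 1]
Position 9: card 10.

Answer: 10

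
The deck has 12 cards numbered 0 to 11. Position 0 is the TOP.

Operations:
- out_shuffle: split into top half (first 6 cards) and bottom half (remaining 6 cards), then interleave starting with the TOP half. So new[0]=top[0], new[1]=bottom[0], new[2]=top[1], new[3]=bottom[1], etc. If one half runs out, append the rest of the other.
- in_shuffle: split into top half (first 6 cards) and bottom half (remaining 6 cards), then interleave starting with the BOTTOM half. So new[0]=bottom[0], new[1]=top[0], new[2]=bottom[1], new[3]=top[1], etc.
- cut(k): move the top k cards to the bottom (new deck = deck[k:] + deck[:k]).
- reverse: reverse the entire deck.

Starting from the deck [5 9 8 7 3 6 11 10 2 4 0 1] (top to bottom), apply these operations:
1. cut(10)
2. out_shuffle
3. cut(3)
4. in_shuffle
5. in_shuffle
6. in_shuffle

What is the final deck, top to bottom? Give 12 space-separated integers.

After op 1 (cut(10)): [0 1 5 9 8 7 3 6 11 10 2 4]
After op 2 (out_shuffle): [0 3 1 6 5 11 9 10 8 2 7 4]
After op 3 (cut(3)): [6 5 11 9 10 8 2 7 4 0 3 1]
After op 4 (in_shuffle): [2 6 7 5 4 11 0 9 3 10 1 8]
After op 5 (in_shuffle): [0 2 9 6 3 7 10 5 1 4 8 11]
After op 6 (in_shuffle): [10 0 5 2 1 9 4 6 8 3 11 7]

Answer: 10 0 5 2 1 9 4 6 8 3 11 7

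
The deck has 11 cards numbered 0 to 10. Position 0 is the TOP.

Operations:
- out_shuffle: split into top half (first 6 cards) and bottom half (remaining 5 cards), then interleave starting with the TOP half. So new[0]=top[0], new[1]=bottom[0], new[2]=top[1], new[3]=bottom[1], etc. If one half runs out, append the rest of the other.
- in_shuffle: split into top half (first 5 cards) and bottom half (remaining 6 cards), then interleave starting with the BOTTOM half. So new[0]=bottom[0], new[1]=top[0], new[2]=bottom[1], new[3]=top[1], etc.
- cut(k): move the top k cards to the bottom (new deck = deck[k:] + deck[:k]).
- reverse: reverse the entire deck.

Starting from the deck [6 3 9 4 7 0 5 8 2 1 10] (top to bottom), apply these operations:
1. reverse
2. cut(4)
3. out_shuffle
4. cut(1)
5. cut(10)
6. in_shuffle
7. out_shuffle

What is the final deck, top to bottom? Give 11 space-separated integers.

Answer: 1 9 5 10 4 8 6 7 2 3 0

Derivation:
After op 1 (reverse): [10 1 2 8 5 0 7 4 9 3 6]
After op 2 (cut(4)): [5 0 7 4 9 3 6 10 1 2 8]
After op 3 (out_shuffle): [5 6 0 10 7 1 4 2 9 8 3]
After op 4 (cut(1)): [6 0 10 7 1 4 2 9 8 3 5]
After op 5 (cut(10)): [5 6 0 10 7 1 4 2 9 8 3]
After op 6 (in_shuffle): [1 5 4 6 2 0 9 10 8 7 3]
After op 7 (out_shuffle): [1 9 5 10 4 8 6 7 2 3 0]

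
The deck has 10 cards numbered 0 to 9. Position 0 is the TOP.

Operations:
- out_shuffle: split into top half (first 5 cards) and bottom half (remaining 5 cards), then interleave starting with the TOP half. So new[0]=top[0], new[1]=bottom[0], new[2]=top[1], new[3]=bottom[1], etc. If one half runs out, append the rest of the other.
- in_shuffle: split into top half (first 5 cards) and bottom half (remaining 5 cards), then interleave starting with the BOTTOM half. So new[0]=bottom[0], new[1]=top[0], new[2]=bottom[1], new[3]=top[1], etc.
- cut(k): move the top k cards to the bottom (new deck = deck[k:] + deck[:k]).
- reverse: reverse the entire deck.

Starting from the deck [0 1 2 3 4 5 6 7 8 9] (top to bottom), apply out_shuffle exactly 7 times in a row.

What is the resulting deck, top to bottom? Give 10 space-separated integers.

Answer: 0 5 1 6 2 7 3 8 4 9

Derivation:
After op 1 (out_shuffle): [0 5 1 6 2 7 3 8 4 9]
After op 2 (out_shuffle): [0 7 5 3 1 8 6 4 2 9]
After op 3 (out_shuffle): [0 8 7 6 5 4 3 2 1 9]
After op 4 (out_shuffle): [0 4 8 3 7 2 6 1 5 9]
After op 5 (out_shuffle): [0 2 4 6 8 1 3 5 7 9]
After op 6 (out_shuffle): [0 1 2 3 4 5 6 7 8 9]
After op 7 (out_shuffle): [0 5 1 6 2 7 3 8 4 9]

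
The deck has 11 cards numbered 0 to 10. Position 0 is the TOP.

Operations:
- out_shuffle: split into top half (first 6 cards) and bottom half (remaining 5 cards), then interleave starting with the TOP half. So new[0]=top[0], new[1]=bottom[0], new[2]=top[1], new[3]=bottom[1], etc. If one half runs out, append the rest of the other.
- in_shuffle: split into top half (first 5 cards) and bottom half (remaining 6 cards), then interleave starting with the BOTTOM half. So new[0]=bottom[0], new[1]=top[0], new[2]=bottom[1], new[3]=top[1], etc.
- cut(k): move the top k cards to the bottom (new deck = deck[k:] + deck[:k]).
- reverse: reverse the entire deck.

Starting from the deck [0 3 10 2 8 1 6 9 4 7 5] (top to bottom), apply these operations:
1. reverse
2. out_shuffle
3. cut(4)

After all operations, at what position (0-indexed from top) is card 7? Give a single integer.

After op 1 (reverse): [5 7 4 9 6 1 8 2 10 3 0]
After op 2 (out_shuffle): [5 8 7 2 4 10 9 3 6 0 1]
After op 3 (cut(4)): [4 10 9 3 6 0 1 5 8 7 2]
Card 7 is at position 9.

Answer: 9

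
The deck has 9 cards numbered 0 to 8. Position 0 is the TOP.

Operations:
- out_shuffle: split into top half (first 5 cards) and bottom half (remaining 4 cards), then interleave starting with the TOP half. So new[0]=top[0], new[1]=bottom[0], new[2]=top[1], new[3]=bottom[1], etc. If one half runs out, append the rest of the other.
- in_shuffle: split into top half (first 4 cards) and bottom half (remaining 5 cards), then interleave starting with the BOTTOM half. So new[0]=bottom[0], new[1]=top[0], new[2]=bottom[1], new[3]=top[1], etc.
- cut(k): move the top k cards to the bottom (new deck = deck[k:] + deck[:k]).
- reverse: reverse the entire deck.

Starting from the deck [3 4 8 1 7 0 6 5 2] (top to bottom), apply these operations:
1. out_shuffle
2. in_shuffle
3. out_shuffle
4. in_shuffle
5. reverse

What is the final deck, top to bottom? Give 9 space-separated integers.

After op 1 (out_shuffle): [3 0 4 6 8 5 1 2 7]
After op 2 (in_shuffle): [8 3 5 0 1 4 2 6 7]
After op 3 (out_shuffle): [8 4 3 2 5 6 0 7 1]
After op 4 (in_shuffle): [5 8 6 4 0 3 7 2 1]
After op 5 (reverse): [1 2 7 3 0 4 6 8 5]

Answer: 1 2 7 3 0 4 6 8 5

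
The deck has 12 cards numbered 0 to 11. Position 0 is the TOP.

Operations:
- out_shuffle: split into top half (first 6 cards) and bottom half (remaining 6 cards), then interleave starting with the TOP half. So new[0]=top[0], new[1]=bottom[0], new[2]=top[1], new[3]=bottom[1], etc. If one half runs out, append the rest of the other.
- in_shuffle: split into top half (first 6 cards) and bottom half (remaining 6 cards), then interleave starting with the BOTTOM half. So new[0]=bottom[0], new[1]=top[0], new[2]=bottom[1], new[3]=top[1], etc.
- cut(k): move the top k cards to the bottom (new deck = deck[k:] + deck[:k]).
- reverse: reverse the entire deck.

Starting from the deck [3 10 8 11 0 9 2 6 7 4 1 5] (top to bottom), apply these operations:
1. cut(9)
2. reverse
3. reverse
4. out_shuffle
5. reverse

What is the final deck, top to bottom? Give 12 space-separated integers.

Answer: 7 8 6 10 2 3 9 5 0 1 11 4

Derivation:
After op 1 (cut(9)): [4 1 5 3 10 8 11 0 9 2 6 7]
After op 2 (reverse): [7 6 2 9 0 11 8 10 3 5 1 4]
After op 3 (reverse): [4 1 5 3 10 8 11 0 9 2 6 7]
After op 4 (out_shuffle): [4 11 1 0 5 9 3 2 10 6 8 7]
After op 5 (reverse): [7 8 6 10 2 3 9 5 0 1 11 4]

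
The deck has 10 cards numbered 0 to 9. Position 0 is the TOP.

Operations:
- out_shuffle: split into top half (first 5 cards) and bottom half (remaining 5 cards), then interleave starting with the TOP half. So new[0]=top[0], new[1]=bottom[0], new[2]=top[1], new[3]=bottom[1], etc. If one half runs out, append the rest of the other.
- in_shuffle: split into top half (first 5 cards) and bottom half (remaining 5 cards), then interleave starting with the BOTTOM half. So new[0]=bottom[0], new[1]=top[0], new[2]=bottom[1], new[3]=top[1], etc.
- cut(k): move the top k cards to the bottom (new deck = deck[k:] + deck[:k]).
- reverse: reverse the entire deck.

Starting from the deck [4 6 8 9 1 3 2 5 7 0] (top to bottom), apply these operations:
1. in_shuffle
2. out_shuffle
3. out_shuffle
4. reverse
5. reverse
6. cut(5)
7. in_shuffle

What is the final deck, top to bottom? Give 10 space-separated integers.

Answer: 3 0 9 7 8 5 6 2 4 1

Derivation:
After op 1 (in_shuffle): [3 4 2 6 5 8 7 9 0 1]
After op 2 (out_shuffle): [3 8 4 7 2 9 6 0 5 1]
After op 3 (out_shuffle): [3 9 8 6 4 0 7 5 2 1]
After op 4 (reverse): [1 2 5 7 0 4 6 8 9 3]
After op 5 (reverse): [3 9 8 6 4 0 7 5 2 1]
After op 6 (cut(5)): [0 7 5 2 1 3 9 8 6 4]
After op 7 (in_shuffle): [3 0 9 7 8 5 6 2 4 1]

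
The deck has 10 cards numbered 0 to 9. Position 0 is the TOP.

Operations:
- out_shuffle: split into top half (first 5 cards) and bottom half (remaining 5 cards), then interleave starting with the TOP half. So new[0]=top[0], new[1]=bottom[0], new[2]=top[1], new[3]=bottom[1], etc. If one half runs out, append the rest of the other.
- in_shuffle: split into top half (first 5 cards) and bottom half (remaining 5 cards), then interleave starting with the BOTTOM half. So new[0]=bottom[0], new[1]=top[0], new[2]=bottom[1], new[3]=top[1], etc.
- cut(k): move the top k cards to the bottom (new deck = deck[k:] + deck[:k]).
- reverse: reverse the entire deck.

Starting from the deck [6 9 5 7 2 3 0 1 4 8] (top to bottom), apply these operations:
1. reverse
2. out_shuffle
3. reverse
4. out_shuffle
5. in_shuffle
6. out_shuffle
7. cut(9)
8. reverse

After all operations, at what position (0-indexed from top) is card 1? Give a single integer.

After op 1 (reverse): [8 4 1 0 3 2 7 5 9 6]
After op 2 (out_shuffle): [8 2 4 7 1 5 0 9 3 6]
After op 3 (reverse): [6 3 9 0 5 1 7 4 2 8]
After op 4 (out_shuffle): [6 1 3 7 9 4 0 2 5 8]
After op 5 (in_shuffle): [4 6 0 1 2 3 5 7 8 9]
After op 6 (out_shuffle): [4 3 6 5 0 7 1 8 2 9]
After op 7 (cut(9)): [9 4 3 6 5 0 7 1 8 2]
After op 8 (reverse): [2 8 1 7 0 5 6 3 4 9]
Card 1 is at position 2.

Answer: 2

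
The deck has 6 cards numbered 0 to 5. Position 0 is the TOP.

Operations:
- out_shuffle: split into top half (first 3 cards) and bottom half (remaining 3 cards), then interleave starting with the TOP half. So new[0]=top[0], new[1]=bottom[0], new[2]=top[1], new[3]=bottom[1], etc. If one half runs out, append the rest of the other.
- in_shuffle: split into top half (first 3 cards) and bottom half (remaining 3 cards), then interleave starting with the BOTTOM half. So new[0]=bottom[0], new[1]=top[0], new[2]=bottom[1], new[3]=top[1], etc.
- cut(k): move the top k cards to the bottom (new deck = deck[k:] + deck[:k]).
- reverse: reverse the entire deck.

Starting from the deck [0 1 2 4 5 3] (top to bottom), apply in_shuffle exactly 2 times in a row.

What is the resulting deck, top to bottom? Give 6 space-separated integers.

Answer: 1 4 3 0 2 5

Derivation:
After op 1 (in_shuffle): [4 0 5 1 3 2]
After op 2 (in_shuffle): [1 4 3 0 2 5]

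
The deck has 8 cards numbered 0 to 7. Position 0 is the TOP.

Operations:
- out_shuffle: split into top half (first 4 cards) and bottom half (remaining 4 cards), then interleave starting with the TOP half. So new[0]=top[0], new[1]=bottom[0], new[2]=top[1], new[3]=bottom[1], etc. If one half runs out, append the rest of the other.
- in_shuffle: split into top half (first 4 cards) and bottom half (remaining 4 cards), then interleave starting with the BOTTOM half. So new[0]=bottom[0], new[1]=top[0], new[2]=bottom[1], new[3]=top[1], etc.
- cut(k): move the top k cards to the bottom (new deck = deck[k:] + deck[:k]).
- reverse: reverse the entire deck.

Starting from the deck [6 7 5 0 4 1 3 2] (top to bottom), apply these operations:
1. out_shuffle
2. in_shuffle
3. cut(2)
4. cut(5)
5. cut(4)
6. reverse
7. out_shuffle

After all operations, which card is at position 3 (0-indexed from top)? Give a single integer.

Answer: 7

Derivation:
After op 1 (out_shuffle): [6 4 7 1 5 3 0 2]
After op 2 (in_shuffle): [5 6 3 4 0 7 2 1]
After op 3 (cut(2)): [3 4 0 7 2 1 5 6]
After op 4 (cut(5)): [1 5 6 3 4 0 7 2]
After op 5 (cut(4)): [4 0 7 2 1 5 6 3]
After op 6 (reverse): [3 6 5 1 2 7 0 4]
After op 7 (out_shuffle): [3 2 6 7 5 0 1 4]
Position 3: card 7.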